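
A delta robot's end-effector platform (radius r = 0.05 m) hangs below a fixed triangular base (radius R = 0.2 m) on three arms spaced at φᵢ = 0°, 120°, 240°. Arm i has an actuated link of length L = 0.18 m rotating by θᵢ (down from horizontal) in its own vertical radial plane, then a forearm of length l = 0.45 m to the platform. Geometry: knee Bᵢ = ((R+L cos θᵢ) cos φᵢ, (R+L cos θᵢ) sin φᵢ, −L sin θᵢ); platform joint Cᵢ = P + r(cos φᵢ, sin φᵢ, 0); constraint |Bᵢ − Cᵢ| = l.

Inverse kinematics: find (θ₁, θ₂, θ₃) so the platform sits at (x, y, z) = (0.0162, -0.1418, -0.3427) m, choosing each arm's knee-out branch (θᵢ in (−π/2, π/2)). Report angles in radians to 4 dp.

φ1=0.0° → target in arm frame (0.0162, -0.1418)
  e−x'=0.1338;  (l²−L²−(e−x')²−y'²−z²)/2L = 0.0407
  γ=atan2(-0.3427,0.1338)=-1.1986;  ψ=arccos(0.1106)=1.4600;  θ1=γ+ψ≈0.2614
rotate P by −φ2: (-0.1309, 0.0569, -0.3427)
  A=0.2809, B=-0.3427, C=(l²−L²−A²−y'²−z²)/(2L)=-0.0819
  γ=atan2(-0.3427,0.2809)=-0.8842;  ψ=arccos(-0.1848)=1.7567;  θ2=γ+ψ≈0.8725
φ3=240.0° → target in arm frame (0.1147, 0.0849)
  A=0.0353, B=-0.3427, C=(l²−L²−A²−y'²−z²)/(2L)=0.1228
  γ=atan2(-0.3427,0.0353)=-1.4682;  ψ=arccos(0.3564)=1.2064;  θ3=γ+ψ≈-0.2617

θ₁ = 0.2614, θ₂ = 0.8725, θ₃ = -0.2617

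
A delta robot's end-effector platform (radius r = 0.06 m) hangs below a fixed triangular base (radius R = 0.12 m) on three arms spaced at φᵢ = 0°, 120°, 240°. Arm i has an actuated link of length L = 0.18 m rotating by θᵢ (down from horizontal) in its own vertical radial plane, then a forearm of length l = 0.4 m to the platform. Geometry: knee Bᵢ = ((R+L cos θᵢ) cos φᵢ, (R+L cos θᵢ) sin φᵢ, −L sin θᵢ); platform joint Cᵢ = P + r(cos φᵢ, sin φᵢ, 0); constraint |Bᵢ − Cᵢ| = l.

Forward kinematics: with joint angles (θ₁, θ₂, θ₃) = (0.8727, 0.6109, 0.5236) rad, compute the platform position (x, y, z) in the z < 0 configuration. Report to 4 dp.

centre 1 = (0.1757·cos0.0°, 0.1757·sin0.0°, -0.1379) = (0.1757, 0.0000, -0.1379)
centre 2 = (0.2074·cos120.0°, 0.2074·sin120.0°, -0.1032) = (-0.1037, 0.1797, -0.1032)
centre 3 = (0.2159·cos240.0°, 0.2159·sin240.0°, -0.0900) = (-0.1079, -0.1870, -0.0900)
subtract pairs → two planes through P
linear system: -0.5588x+0.3593y = 0.0038−0.0693z; -0.5673x+-0.3739y = 0.0048−0.0958z
det = 0.4128;  x = -0.0076+0.1461z,  y = -0.0013+0.0345z
into |P−centre ₁|² = l²: 1.0225z² + 0.2221z + -0.1074 = 0;  Δ = 0.4885;  z = -0.4504 or 0.2331 → z<0 root = -0.4504
x = -0.0735, y = -0.0168

(-0.0735, -0.0168, -0.4504)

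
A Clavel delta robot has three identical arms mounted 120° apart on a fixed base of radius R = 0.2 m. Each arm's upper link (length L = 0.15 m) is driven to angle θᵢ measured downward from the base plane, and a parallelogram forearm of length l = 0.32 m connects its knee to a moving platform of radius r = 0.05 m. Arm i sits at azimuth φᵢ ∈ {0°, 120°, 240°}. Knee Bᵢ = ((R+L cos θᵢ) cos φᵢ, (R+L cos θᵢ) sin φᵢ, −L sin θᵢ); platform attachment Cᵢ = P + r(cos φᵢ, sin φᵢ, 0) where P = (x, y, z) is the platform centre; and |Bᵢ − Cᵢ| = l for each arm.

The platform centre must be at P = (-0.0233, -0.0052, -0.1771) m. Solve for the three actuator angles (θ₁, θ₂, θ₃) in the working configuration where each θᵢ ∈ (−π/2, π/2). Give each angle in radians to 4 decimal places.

rotate P by −φ1: (-0.0233, -0.0052, -0.1771)
  e−x'=0.1733;  (l²−L²−(e−x')²−y'²−z²)/2L = 0.0616
  √(A²+B²)=0.2478;  θ1 = -0.7962+1.3196 ≈ 0.5234
φ2=120.0° → target in arm frame (0.0071, 0.0228)
  A cos θ + B sin θ = C:  0.1429·cos θ + -0.1771·sin θ = 0.0920
  θ2 = atan2(B,A) + arccos(C/0.2275) = 0.2624
arm 3 (φ=240.0°): x'=0.0162, y'=-0.0176
  A cos θ + B sin θ = C:  0.1338·cos θ + -0.1771·sin θ = 0.1010
  γ=atan2(-0.1771,0.1338)=-0.9236;  ψ=arccos(0.4552)=1.0983;  θ3=γ+ψ≈0.1746

θ₁ = 0.5234, θ₂ = 0.2624, θ₃ = 0.1746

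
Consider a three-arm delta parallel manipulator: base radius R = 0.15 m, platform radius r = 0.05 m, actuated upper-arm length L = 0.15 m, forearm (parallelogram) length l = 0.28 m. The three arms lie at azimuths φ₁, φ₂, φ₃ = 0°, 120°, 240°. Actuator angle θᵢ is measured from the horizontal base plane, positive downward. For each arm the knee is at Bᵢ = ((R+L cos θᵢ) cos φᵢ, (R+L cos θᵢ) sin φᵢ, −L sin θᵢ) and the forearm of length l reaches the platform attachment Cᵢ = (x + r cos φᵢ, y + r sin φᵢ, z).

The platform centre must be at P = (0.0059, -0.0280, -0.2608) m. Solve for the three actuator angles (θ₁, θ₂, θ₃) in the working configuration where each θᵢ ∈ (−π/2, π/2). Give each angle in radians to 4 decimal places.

φ1=0.0° → target in arm frame (0.0059, -0.0280)
  e−x'=0.0941;  (l²−L²−(e−x')²−y'²−z²)/2L = -0.0725
  γ=atan2(-0.2608,0.0941)=-1.2245;  ψ=arccos(-0.2616)=1.8354;  θ1=γ+ψ≈0.6109
arm 2 (φ=120.0°): x'=-0.0272, y'=0.0089
  A cos θ + B sin θ = C:  0.1272·cos θ + -0.2608·sin θ = -0.0946
  θ2 = atan2(B,A) + arccos(C/0.2902) = 0.7858
rotate P by −φ3: (0.0213, 0.0191, -0.2608)
  e−x'=0.0787;  (l²−L²−(e−x')²−y'²−z²)/2L = -0.0623
  √(A²+B²)=0.2724;  θ3 = -1.2777+1.8014 ≈ 0.5236

θ₁ = 0.6109, θ₂ = 0.7858, θ₃ = 0.5236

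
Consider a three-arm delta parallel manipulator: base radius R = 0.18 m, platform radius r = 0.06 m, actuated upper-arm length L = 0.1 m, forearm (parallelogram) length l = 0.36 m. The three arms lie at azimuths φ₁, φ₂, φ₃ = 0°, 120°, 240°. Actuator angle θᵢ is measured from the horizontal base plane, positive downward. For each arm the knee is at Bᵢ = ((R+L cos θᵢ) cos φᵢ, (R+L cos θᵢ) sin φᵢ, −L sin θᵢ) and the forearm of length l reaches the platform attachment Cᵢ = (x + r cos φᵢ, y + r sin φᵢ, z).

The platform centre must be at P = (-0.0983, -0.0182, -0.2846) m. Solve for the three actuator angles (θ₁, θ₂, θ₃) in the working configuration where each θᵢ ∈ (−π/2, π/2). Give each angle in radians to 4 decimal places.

θ₁ = 0.7855, θ₂ = -0.0873, θ₃ = -0.3484

φ1=0.0° → target in arm frame (-0.0983, -0.0182)
  e−x'=0.2183;  (l²−L²−(e−x')²−y'²−z²)/2L = -0.0469
  θ1 = atan2(B,A) + arccos(C/0.3587) = 0.7855
arm 2 (φ=120.0°): x'=0.0334, y'=0.0942
  A cos θ + B sin θ = C:  0.0866·cos θ + -0.2846·sin θ = 0.1111
  γ=atan2(-0.2846,0.0866)=-1.2754;  ψ=arccos(0.3735)=1.1880;  θ2=γ+ψ≈-0.0873
arm 3 (φ=240.0°): x'=0.0649, y'=-0.0760
  e−x'=0.0551;  (l²−L²−(e−x')²−y'²−z²)/2L = 0.1489
  θ3 = atan2(B,A) + arccos(C/0.2899) = -0.3484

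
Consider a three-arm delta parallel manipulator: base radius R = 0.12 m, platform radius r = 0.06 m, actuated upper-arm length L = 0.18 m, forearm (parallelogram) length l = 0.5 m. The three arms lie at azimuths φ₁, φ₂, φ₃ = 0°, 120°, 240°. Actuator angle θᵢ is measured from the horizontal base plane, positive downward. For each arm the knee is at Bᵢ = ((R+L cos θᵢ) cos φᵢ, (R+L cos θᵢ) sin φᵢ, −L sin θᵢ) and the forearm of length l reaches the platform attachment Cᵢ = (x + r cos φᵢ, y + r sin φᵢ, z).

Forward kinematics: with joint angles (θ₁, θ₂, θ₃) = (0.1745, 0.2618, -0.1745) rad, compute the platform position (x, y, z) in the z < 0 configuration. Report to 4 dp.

(-0.0290, -0.0854, -0.4458)

arm 1 at φ=0.0°: e+L cos θ1 = 0.2373;  S1 = (0.2373, 0.0000, -0.0313)
arm 2 at φ=120.0°: e+L cos θ2 = 0.2339;  S2 = (-0.1169, 0.2025, -0.0466)
φ3=240.0°: virtual centre (-0.1186, -0.2055, 0.0313), radius l
|S₂|²−|S₁|² = -0.0004;  |S₃|²−|S₁|² = 0.0000
linear system: -0.7084x+0.4051y = -0.0004−-0.0307z; -0.7118x+-0.4110y = 0.0000−0.1250z
det = 0.5794;  x = 0.0003+0.0656z,  y = -0.0005+0.1905z
quadratic in z: (1.0406)z²+(0.0312)z+(-0.1929)=0, √Δ=0.8965 → z ∈ {-0.4458, 0.4158}; z = -0.4458 (taking z<0)
x = -0.0290, y = -0.0854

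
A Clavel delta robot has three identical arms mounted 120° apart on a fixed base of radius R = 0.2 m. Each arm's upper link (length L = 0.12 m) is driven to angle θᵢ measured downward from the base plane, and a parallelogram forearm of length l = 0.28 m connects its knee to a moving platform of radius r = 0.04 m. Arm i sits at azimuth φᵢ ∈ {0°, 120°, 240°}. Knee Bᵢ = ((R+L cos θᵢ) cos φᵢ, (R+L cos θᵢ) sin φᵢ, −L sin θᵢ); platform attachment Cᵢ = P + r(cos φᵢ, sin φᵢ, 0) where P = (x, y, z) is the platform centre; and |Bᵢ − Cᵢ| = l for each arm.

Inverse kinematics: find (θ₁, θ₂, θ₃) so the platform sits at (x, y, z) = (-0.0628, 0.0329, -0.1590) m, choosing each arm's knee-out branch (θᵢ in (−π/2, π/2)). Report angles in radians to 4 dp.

φ1=0.0° → target in arm frame (-0.0628, 0.0329)
  e−x'=0.2228;  (l²−L²−(e−x')²−y'²−z²)/2L = -0.0500
  γ=atan2(-0.1590,0.2228)=-0.6198;  ψ=arccos(-0.1827)=1.7545;  θ1=γ+ψ≈1.1347
φ2=120.0° → target in arm frame (0.0599, 0.0379)
  A cos θ + B sin θ = C:  0.1001·cos θ + -0.1590·sin θ = 0.1136
  θ2 = atan2(B,A) + arccos(C/0.1879) = -0.0872
arm 3 (φ=240.0°): x'=0.0029, y'=-0.0708
  A=0.1571, B=-0.1590, C=(l²−L²−A²−y'²−z²)/(2L)=0.0376
  √(A²+B²)=0.2235;  θ3 = -0.7914+1.4018 ≈ 0.6104

θ₁ = 1.1347, θ₂ = -0.0872, θ₃ = 0.6104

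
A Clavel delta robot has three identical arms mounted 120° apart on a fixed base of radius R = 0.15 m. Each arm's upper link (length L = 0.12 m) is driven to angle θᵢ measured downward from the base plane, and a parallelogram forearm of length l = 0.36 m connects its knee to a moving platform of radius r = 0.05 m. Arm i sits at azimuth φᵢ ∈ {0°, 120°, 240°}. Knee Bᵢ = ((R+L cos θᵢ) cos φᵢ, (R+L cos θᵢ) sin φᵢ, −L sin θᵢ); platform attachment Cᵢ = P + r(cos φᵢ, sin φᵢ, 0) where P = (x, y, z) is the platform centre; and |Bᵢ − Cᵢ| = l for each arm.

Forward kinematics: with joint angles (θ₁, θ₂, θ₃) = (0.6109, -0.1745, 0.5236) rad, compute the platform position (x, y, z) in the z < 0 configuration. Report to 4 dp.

arm 1 at φ=0.0°: (R−r)+L cos θ1 = 0.1983;  O1 = (0.1983, 0.0000, -0.0688)
φ2=120.0°: virtual centre (-0.1091, 0.1889, 0.0208), radius l
arm 3 at φ=240.0°: (R−r)+L cos θ3 = 0.2039;  O3 = (-0.1020, -0.1766, -0.0600)
|O₂|²−|O₁|² = 0.0040;  |O₃|²−|O₁|² = 0.0011
linear system: -0.6148x+0.3779y = 0.0040−0.1793z; -0.6005x+-0.3532y = 0.0011−0.0177z
det = 0.4441;  x = -0.0041+0.1577z,  y = 0.0038+-0.2181z
quadratic in z: (1.0724)z²+(0.0722)z+(-0.0839)=0, √Δ=0.6042 → z ∈ {-0.3153, 0.2480}; z = -0.3153 (taking z<0)
x = -0.0538, y = 0.0726

(-0.0538, 0.0726, -0.3153)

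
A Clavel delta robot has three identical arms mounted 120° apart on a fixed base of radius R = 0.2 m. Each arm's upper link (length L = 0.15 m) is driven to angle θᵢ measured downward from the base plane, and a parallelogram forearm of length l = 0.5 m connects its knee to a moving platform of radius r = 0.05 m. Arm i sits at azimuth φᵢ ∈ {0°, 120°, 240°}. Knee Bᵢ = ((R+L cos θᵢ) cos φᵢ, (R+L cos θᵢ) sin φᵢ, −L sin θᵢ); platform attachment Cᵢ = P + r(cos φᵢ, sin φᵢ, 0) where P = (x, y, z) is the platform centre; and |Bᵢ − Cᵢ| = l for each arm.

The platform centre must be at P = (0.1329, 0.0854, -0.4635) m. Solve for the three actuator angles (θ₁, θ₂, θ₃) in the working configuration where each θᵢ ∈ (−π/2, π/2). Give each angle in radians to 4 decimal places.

θ₁ = 0.0003, θ₂ = 0.5238, θ₃ = 1.0475

φ1=0.0° → target in arm frame (0.1329, 0.0854)
  A cos θ + B sin θ = C:  0.0171·cos θ + -0.4635·sin θ = 0.0169
  θ1 = atan2(B,A) + arccos(C/0.4638) = 0.0003
rotate P by −φ2: (0.0075, -0.1578, -0.4635)
  A=0.1425, B=-0.4635, C=(l²−L²−A²−y'²−z²)/(2L)=-0.1085
  √(A²+B²)=0.4849;  θ2 = -1.2725+1.7964 ≈ 0.5238
rotate P by −φ3: (-0.1404, 0.0724, -0.4635)
  A=0.2904, B=-0.4635, C=(l²−L²−A²−y'²−z²)/(2L)=-0.2564
  θ3 = atan2(B,A) + arccos(C/0.5470) = 1.0475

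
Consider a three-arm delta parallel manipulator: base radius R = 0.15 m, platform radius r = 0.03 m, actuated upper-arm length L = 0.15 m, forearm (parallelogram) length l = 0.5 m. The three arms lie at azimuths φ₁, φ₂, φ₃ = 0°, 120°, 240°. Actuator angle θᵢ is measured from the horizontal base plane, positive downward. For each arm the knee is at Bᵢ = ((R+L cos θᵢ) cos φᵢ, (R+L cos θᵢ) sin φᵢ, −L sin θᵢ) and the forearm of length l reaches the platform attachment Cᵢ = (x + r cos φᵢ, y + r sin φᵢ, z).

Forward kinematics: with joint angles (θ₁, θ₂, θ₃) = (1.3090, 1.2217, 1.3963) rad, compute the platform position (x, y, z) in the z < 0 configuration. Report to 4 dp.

(-0.0002, 0.0263, -0.6182)

arm 1 at φ=0.0°: ρ1 = 0.1588;  centre 1 = (0.1588, 0.0000, -0.1449)
φ2=120.0°: virtual centre (-0.0857, 0.1484, -0.1410), radius l
centre 3 = (0.1460·cos240.0°, 0.1460·sin240.0°, -0.1477) = (-0.0730, -0.1265, -0.1477)
subtract pairs → two planes through P
[-0.4890 0.2967 0.0079]·P = 0.0030;  [-0.4637 -0.2530 -0.0057]·P = -0.0031
det = 0.2613;  x = 0.0006+0.0012z,  y = 0.0111+-0.0246z
into |P−centre ₁|² = l²: 1.0006z² + 0.2889z + -0.2038 = 0;  Δ = 0.8993;  z = -0.6182 or 0.3295 → z<0 root = -0.6182
x = -0.0002, y = 0.0263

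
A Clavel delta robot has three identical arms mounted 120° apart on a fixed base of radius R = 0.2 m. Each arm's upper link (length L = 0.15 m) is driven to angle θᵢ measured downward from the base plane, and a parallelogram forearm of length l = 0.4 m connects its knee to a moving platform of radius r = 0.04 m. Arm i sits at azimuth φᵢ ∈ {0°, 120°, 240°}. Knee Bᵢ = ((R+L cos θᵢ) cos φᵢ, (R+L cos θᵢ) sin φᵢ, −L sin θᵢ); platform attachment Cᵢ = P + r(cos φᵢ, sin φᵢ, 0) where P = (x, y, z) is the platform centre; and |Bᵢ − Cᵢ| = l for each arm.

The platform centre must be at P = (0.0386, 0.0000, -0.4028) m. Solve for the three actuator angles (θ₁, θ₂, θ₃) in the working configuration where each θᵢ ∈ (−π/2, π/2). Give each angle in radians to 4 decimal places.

φ1=0.0° → target in arm frame (0.0386, 0.0000)
  A=0.1214, B=-0.4028, C=(l²−L²−A²−y'²−z²)/(2L)=-0.1316
  γ=atan2(-0.4028,0.1214)=-1.2781;  ψ=arccos(-0.3129)=1.8890;  θ1=γ+ψ≈0.6109
arm 2 (φ=120.0°): x'=-0.0193, y'=-0.0334
  A=0.1793, B=-0.4028, C=(l²−L²−A²−y'²−z²)/(2L)=-0.1934
  θ2 = atan2(B,A) + arccos(C/0.4409) = 0.8728
rotate P by −φ3: (-0.0193, 0.0334, -0.4028)
  A=0.1793, B=-0.4028, C=(l²−L²−A²−y'²−z²)/(2L)=-0.1934
  γ=atan2(-0.4028,0.1793)=-1.1520;  ψ=arccos(-0.4386)=2.0248;  θ3=γ+ψ≈0.8728

θ₁ = 0.6109, θ₂ = 0.8728, θ₃ = 0.8728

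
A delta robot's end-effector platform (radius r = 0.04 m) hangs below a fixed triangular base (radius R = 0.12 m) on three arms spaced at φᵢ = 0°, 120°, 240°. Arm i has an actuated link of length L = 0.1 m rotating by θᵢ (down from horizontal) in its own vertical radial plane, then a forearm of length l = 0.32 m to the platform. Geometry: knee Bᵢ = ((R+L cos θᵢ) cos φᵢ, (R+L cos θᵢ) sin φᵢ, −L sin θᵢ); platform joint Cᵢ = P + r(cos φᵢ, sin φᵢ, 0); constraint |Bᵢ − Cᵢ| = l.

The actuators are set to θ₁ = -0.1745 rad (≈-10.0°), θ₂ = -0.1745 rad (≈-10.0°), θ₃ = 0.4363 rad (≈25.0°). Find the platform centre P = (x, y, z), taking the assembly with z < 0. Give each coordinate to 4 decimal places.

arm 1 at φ=0.0°: (R−r)+L cos θ1 = 0.1785;  S1 = (0.1785, 0.0000, 0.0174)
φ2=120.0°: virtual centre (-0.0892, 0.1546, 0.0174), radius l
φ3=240.0°: virtual centre (-0.0853, -0.1478, -0.0423), radius l
subtract pairs → two planes through P
[-0.5354 0.3091 0.0000]·P = 0.0000;  [-0.5276 -0.2955 -0.1192]·P = -0.0013
Cramer: x(z) = 0.0012-0.1147z;  y(z) = 0.0021-0.1987z
into |P−S₁|² = l²: 1.0526z² + 0.0051z + -0.0707 = 0;  Δ = 0.2976;  z = -0.2615 or 0.2567 → z<0 root = -0.2615
x = 0.0312, y = 0.0541

(0.0312, 0.0541, -0.2615)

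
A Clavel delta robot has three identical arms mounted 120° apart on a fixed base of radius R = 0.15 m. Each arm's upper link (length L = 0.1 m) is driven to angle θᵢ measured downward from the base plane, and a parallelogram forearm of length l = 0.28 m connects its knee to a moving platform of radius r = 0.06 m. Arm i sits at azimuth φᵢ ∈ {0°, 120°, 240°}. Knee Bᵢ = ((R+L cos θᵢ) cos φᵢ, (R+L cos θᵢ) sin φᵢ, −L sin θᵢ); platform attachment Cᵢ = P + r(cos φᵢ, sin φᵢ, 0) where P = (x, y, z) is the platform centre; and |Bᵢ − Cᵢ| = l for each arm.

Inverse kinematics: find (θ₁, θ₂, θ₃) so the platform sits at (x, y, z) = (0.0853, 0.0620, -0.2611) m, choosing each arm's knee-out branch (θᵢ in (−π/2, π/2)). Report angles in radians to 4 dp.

arm 1 (φ=0.0°): x'=0.0853, y'=0.0620
  A=0.0047, B=-0.2611, C=(l²−L²−A²−y'²−z²)/(2L)=-0.0182
  √(A²+B²)=0.2611;  θ1 = -1.5528+1.6405 ≈ 0.0877
rotate P by −φ2: (0.0110, -0.1049, -0.2611)
  A=0.0790, B=-0.2611, C=(l²−L²−A²−y'²−z²)/(2L)=-0.0850
  θ2 = atan2(B,A) + arccos(C/0.2728) = 0.6106
rotate P by −φ3: (-0.0963, 0.0429, -0.2611)
  e−x'=0.1863;  (l²−L²−(e−x')²−y'²−z²)/2L = -0.1817
  θ3 = atan2(B,A) + arccos(C/0.3208) = 1.2219

θ₁ = 0.0877, θ₂ = 0.6106, θ₃ = 1.2219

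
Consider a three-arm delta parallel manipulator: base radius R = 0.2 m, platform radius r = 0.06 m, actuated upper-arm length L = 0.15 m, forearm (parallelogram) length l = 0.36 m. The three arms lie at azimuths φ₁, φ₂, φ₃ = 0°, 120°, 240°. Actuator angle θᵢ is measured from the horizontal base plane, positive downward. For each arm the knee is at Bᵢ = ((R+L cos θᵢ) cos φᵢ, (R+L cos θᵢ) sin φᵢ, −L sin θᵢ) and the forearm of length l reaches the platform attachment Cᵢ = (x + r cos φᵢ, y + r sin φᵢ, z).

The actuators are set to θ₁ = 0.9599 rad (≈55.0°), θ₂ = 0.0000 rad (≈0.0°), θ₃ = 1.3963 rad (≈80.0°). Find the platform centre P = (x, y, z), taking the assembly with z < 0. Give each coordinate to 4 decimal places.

arm 1 at φ=0.0°: ρ1 = 0.2260;  O1 = (0.2260, 0.0000, -0.1229)
O2 = (0.2900·cos120.0°, 0.2900·sin120.0°, 0.0000) = (-0.1450, 0.2511, 0.0000)
O3 = (0.1660·cos240.0°, 0.1660·sin240.0°, -0.1477) = (-0.0830, -0.1438, -0.1477)
subtract pairs → two planes through P
[-0.7421 0.5023 0.2457]·P = 0.0179;  [-0.6181 -0.2876 -0.0497]·P = -0.0168
Cramer: x(z) = 0.0063+0.0872z;  y(z) = 0.0449-0.3603z
sphere 1 gives Az²+Bz+C=0 with A=1.1375, B=0.1750, C=-0.0642;  B²−4AC=0.3227;  roots -0.3266, 0.1728;  negative root z = -0.3266
x = -0.0222, y = 0.1626

(-0.0222, 0.1626, -0.3266)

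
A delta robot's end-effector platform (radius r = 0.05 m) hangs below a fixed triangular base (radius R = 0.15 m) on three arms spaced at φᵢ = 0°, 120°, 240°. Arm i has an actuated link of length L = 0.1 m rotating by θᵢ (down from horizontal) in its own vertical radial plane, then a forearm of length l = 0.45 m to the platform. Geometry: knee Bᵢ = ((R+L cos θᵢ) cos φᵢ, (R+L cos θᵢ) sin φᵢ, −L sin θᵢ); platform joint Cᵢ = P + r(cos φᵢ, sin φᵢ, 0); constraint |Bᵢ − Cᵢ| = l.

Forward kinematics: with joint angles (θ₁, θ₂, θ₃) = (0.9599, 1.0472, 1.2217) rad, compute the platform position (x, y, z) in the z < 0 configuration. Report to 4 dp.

φ1=0.0°: virtual centre (0.1574, 0.0000, -0.0819), radius l
φ2=120.0°: virtual centre (-0.0750, 0.1299, -0.0866), radius l
arm 3 at φ=240.0°: (R−r)+L cos θ3 = 0.1342;  S3 = (-0.0671, -0.1162, -0.0940)
eliminate P² terms by subtracting sphere 1 from 2 and 3
[-0.4647 0.2598 -0.0094]·P = -0.0015;  [-0.4489 -0.2324 -0.0241]·P = -0.0046
det = 0.2247;  x = 0.0069+-0.0376z,  y = 0.0066+-0.0311z
into |P−S₁|² = l²: 1.0024z² + 0.1747z + -0.1731 = 0;  Δ = 0.7246;  z = -0.5118 or 0.3374 → z<0 root = -0.5118
x = 0.0261, y = 0.0226

(0.0261, 0.0226, -0.5118)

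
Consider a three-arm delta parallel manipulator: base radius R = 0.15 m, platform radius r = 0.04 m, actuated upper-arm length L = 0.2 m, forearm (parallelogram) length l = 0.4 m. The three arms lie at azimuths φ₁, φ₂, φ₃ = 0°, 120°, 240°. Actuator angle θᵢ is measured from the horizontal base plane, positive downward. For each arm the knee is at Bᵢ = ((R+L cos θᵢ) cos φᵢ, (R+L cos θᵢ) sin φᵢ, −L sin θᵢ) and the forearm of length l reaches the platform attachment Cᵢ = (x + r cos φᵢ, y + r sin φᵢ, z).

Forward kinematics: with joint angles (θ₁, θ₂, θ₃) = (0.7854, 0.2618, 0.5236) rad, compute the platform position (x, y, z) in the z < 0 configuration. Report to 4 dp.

(-0.0722, 0.0384, -0.3734)

φ1=0.0°: virtual centre (0.2514, 0.0000, -0.1414), radius l
φ2=120.0°: virtual centre (-0.1516, 0.2626, -0.0518), radius l
S3 = (0.2832·cos240.0°, 0.2832·sin240.0°, -0.1000) = (-0.1416, -0.2453, -0.1000)
eliminate P² terms by subtracting sphere 1 from 2 and 3
plane₁₂: -0.8060x+0.5251y+0.1793z = 0.0114
Cramer: x(z) = -0.0115+0.1627z;  y(z) = 0.0041-0.0918z
into |P−S₁|² = l²: 1.0349z² + 0.1966z + -0.0709 = 0;  Δ = 0.3320;  z = -0.3734 or 0.1834 → z<0 root = -0.3734
x = -0.0722, y = 0.0384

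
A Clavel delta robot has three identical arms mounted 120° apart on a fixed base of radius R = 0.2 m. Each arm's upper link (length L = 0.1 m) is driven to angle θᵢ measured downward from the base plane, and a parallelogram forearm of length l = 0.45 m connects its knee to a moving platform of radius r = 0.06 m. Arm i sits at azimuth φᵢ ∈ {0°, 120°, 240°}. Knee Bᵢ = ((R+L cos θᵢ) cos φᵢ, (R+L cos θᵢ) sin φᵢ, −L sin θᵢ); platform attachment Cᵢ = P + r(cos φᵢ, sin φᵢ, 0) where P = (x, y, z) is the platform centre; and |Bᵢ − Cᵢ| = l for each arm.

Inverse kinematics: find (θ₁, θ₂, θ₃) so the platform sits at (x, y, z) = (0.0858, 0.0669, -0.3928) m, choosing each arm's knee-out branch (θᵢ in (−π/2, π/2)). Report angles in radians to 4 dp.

θ₁ = -0.2617, θ₂ = 0.1744, θ₃ = 0.7851

φ1=0.0° → target in arm frame (0.0858, 0.0669)
  A cos θ + B sin θ = C:  0.0542·cos θ + -0.3928·sin θ = 0.1540
  γ=atan2(-0.3928,0.0542)=-1.4337;  ψ=arccos(0.3883)=1.1720;  θ1=γ+ψ≈-0.2617
rotate P by −φ2: (0.0150, -0.1078, -0.3928)
  A cos θ + B sin θ = C:  0.1250·cos θ + -0.3928·sin θ = 0.0549
  θ2 = atan2(B,A) + arccos(C/0.4122) = 0.1744
arm 3 (φ=240.0°): x'=-0.1008, y'=0.0409
  e−x'=0.2408;  (l²−L²−(e−x')²−y'²−z²)/2L = -0.1073
  θ3 = atan2(B,A) + arccos(C/0.4608) = 0.7851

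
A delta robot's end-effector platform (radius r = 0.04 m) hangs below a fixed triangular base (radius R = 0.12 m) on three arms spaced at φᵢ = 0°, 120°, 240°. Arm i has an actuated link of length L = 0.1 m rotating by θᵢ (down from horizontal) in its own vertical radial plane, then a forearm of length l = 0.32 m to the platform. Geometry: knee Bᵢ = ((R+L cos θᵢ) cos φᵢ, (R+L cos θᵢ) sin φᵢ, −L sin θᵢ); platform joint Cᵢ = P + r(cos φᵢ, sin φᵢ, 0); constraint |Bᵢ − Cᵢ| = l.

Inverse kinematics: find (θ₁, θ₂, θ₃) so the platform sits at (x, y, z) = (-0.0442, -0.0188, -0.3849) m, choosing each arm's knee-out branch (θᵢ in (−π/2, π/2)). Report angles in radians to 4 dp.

θ₁ = 1.3971, θ₂ = 1.1350, θ₃ = 0.9605

φ1=0.0° → target in arm frame (-0.0442, -0.0188)
  e−x'=0.1242;  (l²−L²−(e−x')²−y'²−z²)/2L = -0.3576
  √(A²+B²)=0.4044;  θ1 = -1.2587+2.6557 ≈ 1.3971
arm 2 (φ=120.0°): x'=0.0058, y'=0.0477
  A cos θ + B sin θ = C:  0.0742·cos θ + -0.3849·sin θ = -0.3176
  θ2 = atan2(B,A) + arccos(C/0.3920) = 1.1350
φ3=240.0° → target in arm frame (0.0384, -0.0289)
  A cos θ + B sin θ = C:  0.0416·cos θ + -0.3849·sin θ = -0.2916
  √(A²+B²)=0.3871;  θ3 = -1.4631+2.4236 ≈ 0.9605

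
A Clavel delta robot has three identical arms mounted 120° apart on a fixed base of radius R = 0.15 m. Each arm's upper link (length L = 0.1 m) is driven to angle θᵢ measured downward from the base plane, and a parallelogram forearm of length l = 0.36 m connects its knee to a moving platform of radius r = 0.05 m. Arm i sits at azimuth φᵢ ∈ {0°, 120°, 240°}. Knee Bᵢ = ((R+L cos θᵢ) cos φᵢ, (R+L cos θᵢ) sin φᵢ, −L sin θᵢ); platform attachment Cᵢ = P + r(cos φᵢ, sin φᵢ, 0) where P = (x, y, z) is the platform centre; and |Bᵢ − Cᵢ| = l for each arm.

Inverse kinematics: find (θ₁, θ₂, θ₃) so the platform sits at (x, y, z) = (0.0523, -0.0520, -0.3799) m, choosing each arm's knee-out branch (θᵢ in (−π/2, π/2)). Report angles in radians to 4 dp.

φ1=0.0° → target in arm frame (0.0523, -0.0520)
  A cos θ + B sin θ = C:  0.0477·cos θ + -0.3799·sin θ = -0.1485
  √(A²+B²)=0.3829;  θ1 = -1.4459+1.9691 ≈ 0.5232
rotate P by −φ2: (-0.0712, -0.0193, -0.3799)
  A=0.1712, B=-0.3799, C=(l²−L²−A²−y'²−z²)/(2L)=-0.2720
  θ2 = atan2(B,A) + arccos(C/0.4167) = 1.1346
rotate P by −φ3: (0.0189, 0.0713, -0.3799)
  A cos θ + B sin θ = C:  0.0811·cos θ + -0.3799·sin θ = -0.1819
  √(A²+B²)=0.3885;  θ3 = -1.3604+2.0582 ≈ 0.6978

θ₁ = 0.5232, θ₂ = 1.1346, θ₃ = 0.6978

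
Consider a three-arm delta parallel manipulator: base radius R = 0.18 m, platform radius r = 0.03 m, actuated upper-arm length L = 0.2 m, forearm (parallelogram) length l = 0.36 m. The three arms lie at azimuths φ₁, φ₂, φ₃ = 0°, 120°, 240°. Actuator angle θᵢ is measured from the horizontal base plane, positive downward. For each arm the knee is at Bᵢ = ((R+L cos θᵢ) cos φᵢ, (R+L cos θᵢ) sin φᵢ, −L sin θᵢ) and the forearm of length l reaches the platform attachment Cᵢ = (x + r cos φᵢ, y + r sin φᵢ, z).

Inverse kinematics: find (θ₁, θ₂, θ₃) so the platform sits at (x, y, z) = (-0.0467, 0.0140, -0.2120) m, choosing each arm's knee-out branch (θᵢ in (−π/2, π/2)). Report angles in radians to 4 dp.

φ1=0.0° → target in arm frame (-0.0467, 0.0140)
  A cos θ + B sin θ = C:  0.1967·cos θ + -0.2120·sin θ = 0.0144
  √(A²+B²)=0.2892;  θ1 = -0.8228+1.5209 ≈ 0.6981
rotate P by −φ2: (0.0355, 0.0334, -0.2120)
  A=0.1145, B=-0.2120, C=(l²−L²−A²−y'²−z²)/(2L)=0.0761
  √(A²+B²)=0.2410;  θ2 = -1.0755+1.2497 ≈ 0.1742
arm 3 (φ=240.0°): x'=0.0112, y'=-0.0474
  A cos θ + B sin θ = C:  0.1388·cos θ + -0.2120·sin θ = 0.0579
  γ=atan2(-0.2120,0.1388)=-0.9912;  ψ=arccos(0.2284)=1.3404;  θ3=γ+ψ≈0.3492

θ₁ = 0.6981, θ₂ = 0.1742, θ₃ = 0.3492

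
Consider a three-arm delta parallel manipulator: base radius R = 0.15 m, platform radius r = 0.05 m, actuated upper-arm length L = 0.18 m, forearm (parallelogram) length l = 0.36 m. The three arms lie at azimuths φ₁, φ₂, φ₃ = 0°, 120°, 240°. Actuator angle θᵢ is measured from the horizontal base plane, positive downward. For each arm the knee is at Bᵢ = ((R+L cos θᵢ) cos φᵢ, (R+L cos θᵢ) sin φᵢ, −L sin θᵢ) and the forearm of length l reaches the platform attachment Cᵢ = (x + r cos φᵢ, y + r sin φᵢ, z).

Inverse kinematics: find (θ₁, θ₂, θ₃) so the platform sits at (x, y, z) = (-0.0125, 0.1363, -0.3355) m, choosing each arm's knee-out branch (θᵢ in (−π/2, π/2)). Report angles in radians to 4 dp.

θ₁ = 0.6980, θ₂ = 0.0873, θ₃ = 1.0470

arm 1 (φ=0.0°): x'=-0.0125, y'=0.1363
  e−x'=0.1125;  (l²−L²−(e−x')²−y'²−z²)/2L = -0.1294
  √(A²+B²)=0.3539;  θ1 = -1.2473+1.9452 ≈ 0.6980
rotate P by −φ2: (0.1243, -0.0573, -0.3355)
  A=-0.0243, B=-0.3355, C=(l²−L²−A²−y'²−z²)/(2L)=-0.0534
  √(A²+B²)=0.3364;  θ2 = -1.6431+1.7303 ≈ 0.0873
arm 3 (φ=240.0°): x'=-0.1118, y'=-0.0790
  A=0.2118, B=-0.3355, C=(l²−L²−A²−y'²−z²)/(2L)=-0.1846
  θ3 = atan2(B,A) + arccos(C/0.3968) = 1.0470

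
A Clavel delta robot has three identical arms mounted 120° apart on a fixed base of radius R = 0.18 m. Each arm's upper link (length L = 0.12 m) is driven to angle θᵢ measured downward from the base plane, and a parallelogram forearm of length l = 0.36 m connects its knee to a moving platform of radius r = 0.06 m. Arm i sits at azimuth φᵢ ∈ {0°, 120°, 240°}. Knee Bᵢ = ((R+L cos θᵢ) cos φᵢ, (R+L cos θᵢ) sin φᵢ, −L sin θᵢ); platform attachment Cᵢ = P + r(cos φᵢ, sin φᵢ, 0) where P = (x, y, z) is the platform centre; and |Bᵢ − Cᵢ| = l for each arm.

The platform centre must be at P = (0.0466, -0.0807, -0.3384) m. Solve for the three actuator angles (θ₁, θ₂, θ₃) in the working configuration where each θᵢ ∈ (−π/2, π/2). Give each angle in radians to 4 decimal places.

rotate P by −φ1: (0.0466, -0.0807, -0.3384)
  A cos θ + B sin θ = C:  0.0734·cos θ + -0.3384·sin θ = -0.0467
  θ1 = atan2(B,A) + arccos(C/0.3463) = 0.3490
rotate P by −φ2: (-0.0932, 0.0000, -0.3384)
  A=0.2132, B=-0.3384, C=(l²−L²−A²−y'²−z²)/(2L)=-0.1865
  √(A²+B²)=0.4000;  θ2 = -1.0086+2.0559 ≈ 1.0473
rotate P by −φ3: (0.0466, 0.0807, -0.3384)
  e−x'=0.0734;  (l²−L²−(e−x')²−y'²−z²)/2L = -0.0467
  √(A²+B²)=0.3463;  θ3 = -1.3572+1.7062 ≈ 0.3490

θ₁ = 0.3490, θ₂ = 1.0473, θ₃ = 0.3490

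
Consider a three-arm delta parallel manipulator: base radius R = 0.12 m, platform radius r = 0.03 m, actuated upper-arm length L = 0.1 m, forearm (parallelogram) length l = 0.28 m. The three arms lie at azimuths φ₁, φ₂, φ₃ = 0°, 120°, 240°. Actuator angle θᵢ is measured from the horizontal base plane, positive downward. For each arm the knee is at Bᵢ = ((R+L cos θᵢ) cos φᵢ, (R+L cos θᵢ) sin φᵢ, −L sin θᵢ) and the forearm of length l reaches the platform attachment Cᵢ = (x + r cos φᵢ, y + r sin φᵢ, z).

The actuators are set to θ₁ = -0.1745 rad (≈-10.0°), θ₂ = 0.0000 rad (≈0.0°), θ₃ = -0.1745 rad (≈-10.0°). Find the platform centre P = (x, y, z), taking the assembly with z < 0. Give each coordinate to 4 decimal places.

(0.0057, -0.0099, -0.1945)

φ1=0.0°: virtual centre (0.1885, 0.0000, 0.0174), radius l
O2 = (0.1900·cos120.0°, 0.1900·sin120.0°, 0.0000) = (-0.0950, 0.1645, 0.0000)
O3 = (0.1885·cos240.0°, 0.1885·sin240.0°, 0.0174) = (-0.0942, -0.1632, 0.0174)
eliminate P² terms by subtracting sphere 1 from 2 and 3
plane₁₂: -0.5670x+0.3291y+-0.0347z = 0.0003
Cramer: x(z) = -0.0002-0.0305z;  y(z) = 0.0004+0.0529z
sphere 1 gives Az²+Bz+C=0 with A=1.0037, B=-0.0232, C=-0.0425;  B²−4AC=0.1711;  roots -0.1945, 0.2176;  negative root z = -0.1945
x = 0.0057, y = -0.0099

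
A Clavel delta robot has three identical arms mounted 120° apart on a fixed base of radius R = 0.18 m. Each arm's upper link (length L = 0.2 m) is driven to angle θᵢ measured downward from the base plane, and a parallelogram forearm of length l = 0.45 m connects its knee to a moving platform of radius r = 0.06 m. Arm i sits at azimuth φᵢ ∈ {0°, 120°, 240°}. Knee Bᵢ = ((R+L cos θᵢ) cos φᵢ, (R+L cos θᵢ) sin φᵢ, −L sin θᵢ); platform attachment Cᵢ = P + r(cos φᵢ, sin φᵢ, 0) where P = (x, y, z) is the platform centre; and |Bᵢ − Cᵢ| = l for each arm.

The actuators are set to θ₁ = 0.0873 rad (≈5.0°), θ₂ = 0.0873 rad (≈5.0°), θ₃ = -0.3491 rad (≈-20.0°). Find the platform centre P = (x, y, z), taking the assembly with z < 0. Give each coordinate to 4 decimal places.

(-0.0263, -0.0455, -0.3021)

φ1=0.0°: virtual centre (0.3192, 0.0000, -0.0174), radius l
φ2=120.0°: virtual centre (-0.1596, 0.2765, -0.0174), radius l
arm 3 at φ=240.0°: (R−r)+L cos θ3 = 0.3079;  S3 = (-0.1540, -0.2667, 0.0684)
eliminate P² terms by subtracting sphere 1 from 2 and 3
plane₁₂: -0.9577x+0.5529y+0.0000z = 0.0000
det = 1.0341;  x = 0.0015+0.0918z,  y = 0.0025+0.1590z
into |P−S₁|² = l²: 1.0337z² + -0.0227z + -0.1012 = 0;  Δ = 0.4190;  z = -0.3021 or 0.3240 → z<0 root = -0.3021
x = -0.0263, y = -0.0455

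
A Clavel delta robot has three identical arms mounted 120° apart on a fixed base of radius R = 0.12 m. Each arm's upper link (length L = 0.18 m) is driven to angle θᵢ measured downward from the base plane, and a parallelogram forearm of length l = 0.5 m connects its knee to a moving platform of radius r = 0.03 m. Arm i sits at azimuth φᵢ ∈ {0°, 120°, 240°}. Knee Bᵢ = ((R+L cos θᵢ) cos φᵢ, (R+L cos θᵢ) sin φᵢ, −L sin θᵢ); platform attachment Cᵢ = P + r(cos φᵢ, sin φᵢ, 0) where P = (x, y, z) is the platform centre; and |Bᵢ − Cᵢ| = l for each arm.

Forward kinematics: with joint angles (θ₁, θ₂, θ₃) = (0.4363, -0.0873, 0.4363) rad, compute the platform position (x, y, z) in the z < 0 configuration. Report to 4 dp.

(-0.0549, 0.0952, -0.4582)

φ1=0.0°: virtual centre (0.2531, 0.0000, -0.0761), radius l
φ2=120.0°: virtual centre (-0.1347, 0.2332, 0.0157), radius l
arm 3 at φ=240.0°: e+L cos θ3 = 0.2531;  S3 = (-0.1266, -0.2192, -0.0761)
|S₂|²−|S₁|² = 0.0029;  |S₃|²−|S₁|² = 0.0000
linear system: -0.7756x+0.4665y = 0.0029−0.1835z; -0.7594x+-0.4384y = 0.0000−0.0000z
det = 0.6943;  x = -0.0018+0.1159z,  y = 0.0032+-0.2007z
quadratic in z: (1.0537)z²+(0.0918)z+(-0.1792)=0, √Δ=0.8739 → z ∈ {-0.4582, 0.3711}; z = -0.4582 (taking z<0)
x = -0.0549, y = 0.0952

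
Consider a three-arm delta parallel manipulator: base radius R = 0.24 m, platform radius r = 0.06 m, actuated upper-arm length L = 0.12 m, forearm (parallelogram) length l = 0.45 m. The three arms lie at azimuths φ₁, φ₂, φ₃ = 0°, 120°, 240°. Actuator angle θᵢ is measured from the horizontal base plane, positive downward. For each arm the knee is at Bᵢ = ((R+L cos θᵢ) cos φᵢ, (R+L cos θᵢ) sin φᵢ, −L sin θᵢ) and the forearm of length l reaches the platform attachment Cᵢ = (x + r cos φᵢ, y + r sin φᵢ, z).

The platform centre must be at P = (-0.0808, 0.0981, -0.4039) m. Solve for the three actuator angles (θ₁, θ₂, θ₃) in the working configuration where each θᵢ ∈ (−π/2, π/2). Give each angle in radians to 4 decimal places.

θ₁ = 1.0474, θ₂ = -0.0876, θ₃ = 0.8728

φ1=0.0° → target in arm frame (-0.0808, 0.0981)
  A=0.2608, B=-0.4039, C=(l²−L²−A²−y'²−z²)/(2L)=-0.2195
  γ=atan2(-0.4039,0.2608)=-0.9974;  ψ=arccos(-0.4565)=2.0449;  θ1=γ+ψ≈1.0474
φ2=120.0° → target in arm frame (0.1254, 0.0209)
  A=0.0546, B=-0.4039, C=(l²−L²−A²−y'²−z²)/(2L)=0.0898
  √(A²+B²)=0.4076;  θ2 = -1.4363+1.3488 ≈ -0.0876
φ3=240.0° → target in arm frame (-0.0446, -0.1190)
  A cos θ + B sin θ = C:  0.2246·cos θ + -0.4039·sin θ = -0.1651
  θ3 = atan2(B,A) + arccos(C/0.4621) = 0.8728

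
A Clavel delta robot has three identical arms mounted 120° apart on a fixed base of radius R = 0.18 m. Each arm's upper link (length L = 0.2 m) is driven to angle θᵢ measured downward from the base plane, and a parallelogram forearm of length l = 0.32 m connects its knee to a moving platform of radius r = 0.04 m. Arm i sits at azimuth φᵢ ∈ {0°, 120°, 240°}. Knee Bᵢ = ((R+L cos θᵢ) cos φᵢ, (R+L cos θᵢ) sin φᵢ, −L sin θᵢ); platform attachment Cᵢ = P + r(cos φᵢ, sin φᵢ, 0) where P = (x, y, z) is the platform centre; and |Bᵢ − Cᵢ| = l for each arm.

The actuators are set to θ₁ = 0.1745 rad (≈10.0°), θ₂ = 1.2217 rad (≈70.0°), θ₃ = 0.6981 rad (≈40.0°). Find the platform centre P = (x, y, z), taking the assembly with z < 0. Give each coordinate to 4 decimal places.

arm 1 at φ=0.0°: e+L cos θ1 = 0.3370;  O1 = (0.3370, 0.0000, -0.0347)
φ2=120.0°: virtual centre (-0.1042, 0.1805, -0.1879), radius l
arm 3 at φ=240.0°: e+L cos θ3 = 0.2932;  O3 = (-0.1466, -0.2539, -0.1286)
|O₂|²−|O₁|² = -0.0360;  |O₃|²−|O₁|² = -0.0122
plane₁₂: -0.8823x+0.3610y+-0.3064z = -0.0360
det = 0.7972;  x = 0.0285+-0.2802z,  y = -0.0301+0.1640z
into |P−O₁|² = l²: 1.1054z² + 0.2324z + -0.0051 = 0;  Δ = 0.0767;  z = -0.2304 or 0.0201 → z<0 root = -0.2304
x = 0.0930, y = -0.0679

(0.0930, -0.0679, -0.2304)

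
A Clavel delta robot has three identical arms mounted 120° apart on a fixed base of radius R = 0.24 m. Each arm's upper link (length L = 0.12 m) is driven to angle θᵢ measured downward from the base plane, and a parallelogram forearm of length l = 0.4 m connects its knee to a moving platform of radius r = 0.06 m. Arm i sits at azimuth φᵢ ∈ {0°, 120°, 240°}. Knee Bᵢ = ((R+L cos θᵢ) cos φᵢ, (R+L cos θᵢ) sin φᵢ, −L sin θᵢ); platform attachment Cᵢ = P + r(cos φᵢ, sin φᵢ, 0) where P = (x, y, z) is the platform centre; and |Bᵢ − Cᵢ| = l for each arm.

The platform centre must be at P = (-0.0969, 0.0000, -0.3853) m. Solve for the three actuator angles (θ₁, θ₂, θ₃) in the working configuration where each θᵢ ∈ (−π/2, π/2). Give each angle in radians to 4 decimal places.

θ₁ = 1.3963, θ₂ = 0.6111, θ₃ = 0.6111

φ1=0.0° → target in arm frame (-0.0969, 0.0000)
  A=0.2769, B=-0.3853, C=(l²−L²−A²−y'²−z²)/(2L)=-0.3314
  γ=atan2(-0.3853,0.2769)=-0.9477;  ψ=arccos(-0.6984)=2.3440;  θ1=γ+ψ≈1.3963
φ2=120.0° → target in arm frame (0.0484, 0.0839)
  e−x'=0.1316;  (l²−L²−(e−x')²−y'²−z²)/2L = -0.1133
  γ=atan2(-0.3853,0.1316)=-1.2418;  ψ=arccos(-0.2784)=1.8529;  θ2=γ+ψ≈0.6111
rotate P by −φ3: (0.0485, -0.0839, -0.3853)
  A cos θ + B sin θ = C:  0.1315·cos θ + -0.3853·sin θ = -0.1133
  θ3 = atan2(B,A) + arccos(C/0.4071) = 0.6111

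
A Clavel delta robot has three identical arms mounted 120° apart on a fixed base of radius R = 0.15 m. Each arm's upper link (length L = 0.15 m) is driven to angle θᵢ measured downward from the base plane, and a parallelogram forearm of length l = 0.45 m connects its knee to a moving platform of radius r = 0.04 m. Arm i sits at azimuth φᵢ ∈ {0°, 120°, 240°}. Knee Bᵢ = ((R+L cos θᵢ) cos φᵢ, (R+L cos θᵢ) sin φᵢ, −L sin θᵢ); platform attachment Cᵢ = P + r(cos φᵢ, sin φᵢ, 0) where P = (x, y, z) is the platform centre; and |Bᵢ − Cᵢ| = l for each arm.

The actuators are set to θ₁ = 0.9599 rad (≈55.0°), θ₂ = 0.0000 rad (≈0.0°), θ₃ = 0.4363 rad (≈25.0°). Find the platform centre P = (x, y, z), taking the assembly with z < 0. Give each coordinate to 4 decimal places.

(-0.1368, 0.0620, -0.4193)

arm 1 at φ=0.0°: e+L cos θ1 = 0.1960;  S1 = (0.1960, 0.0000, -0.1229)
φ2=120.0°: virtual centre (-0.1300, 0.2252, 0.0000), radius l
S3 = (0.2459·cos240.0°, 0.2459·sin240.0°, -0.0634) = (-0.1230, -0.2130, -0.0634)
eliminate P² terms by subtracting sphere 1 from 2 and 3
[-0.6521 0.4503 0.2457]·P = 0.0141;  [-0.6380 -0.4260 0.1190]·P = 0.0110
det = 0.5651;  x = -0.0194+0.2800z,  y = 0.0032+-0.1402z
sphere 1 gives Az²+Bz+C=0 with A=1.0981, B=0.1242, C=-0.1410;  B²−4AC=0.6347;  roots -0.4193, 0.3062;  negative root z = -0.4193
x = -0.1368, y = 0.0620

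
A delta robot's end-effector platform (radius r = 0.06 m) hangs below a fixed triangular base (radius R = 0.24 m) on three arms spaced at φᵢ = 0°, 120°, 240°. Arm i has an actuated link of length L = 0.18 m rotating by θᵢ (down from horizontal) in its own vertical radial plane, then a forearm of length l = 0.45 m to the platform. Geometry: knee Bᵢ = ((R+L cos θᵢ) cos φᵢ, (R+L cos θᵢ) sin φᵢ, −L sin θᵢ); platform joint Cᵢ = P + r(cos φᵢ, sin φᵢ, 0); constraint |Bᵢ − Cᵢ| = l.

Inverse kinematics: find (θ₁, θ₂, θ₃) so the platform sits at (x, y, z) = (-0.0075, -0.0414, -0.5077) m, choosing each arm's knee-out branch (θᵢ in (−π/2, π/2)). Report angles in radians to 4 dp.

rotate P by −φ1: (-0.0075, -0.0414, -0.5077)
  e−x'=0.1875;  (l²−L²−(e−x')²−y'²−z²)/2L = -0.3459
  γ=atan2(-0.5077,0.1875)=-1.2170;  ψ=arccos(-0.6391)=2.2642;  θ1=γ+ψ≈1.0472
arm 2 (φ=120.0°): x'=-0.0321, y'=0.0272
  A=0.2121, B=-0.5077, C=(l²−L²−A²−y'²−z²)/(2L)=-0.3705
  θ2 = atan2(B,A) + arccos(C/0.5502) = 1.1345
φ3=240.0° → target in arm frame (0.0396, 0.0142)
  A=0.1404, B=-0.5077, C=(l²−L²−A²−y'²−z²)/(2L)=-0.2988
  γ=atan2(-0.5077,0.1404)=-1.3010;  ψ=arccos(-0.5673)=2.1740;  θ3=γ+ψ≈0.8730

θ₁ = 1.0472, θ₂ = 1.1345, θ₃ = 0.8730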